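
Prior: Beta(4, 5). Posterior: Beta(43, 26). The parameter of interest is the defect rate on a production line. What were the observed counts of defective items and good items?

Under Beta–binomial conjugacy the posterior parameters are (a+s, b+f).
So s = 43 − 4 = 39 and f = 26 − 5 = 21.

39 defective items and 21 good items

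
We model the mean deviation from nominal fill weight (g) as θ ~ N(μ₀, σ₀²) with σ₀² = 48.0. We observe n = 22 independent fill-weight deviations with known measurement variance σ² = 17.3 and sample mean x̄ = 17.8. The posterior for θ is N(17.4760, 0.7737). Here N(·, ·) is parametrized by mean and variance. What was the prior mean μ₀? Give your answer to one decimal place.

With known observation variance, the Normal–Normal posterior has precision τ_n = τ₀ + n/σ² and mean μ_n = (τ₀μ₀ + (n/σ²)x̄)/τ_n.
Here τ₀ = 1/48.0 = 0.020833 and τ_data = 22/17.3 = 1.271676, so τ_n = 1.292509.
Rearranging for μ₀: μ₀ = (μ_n·τ_n − τ_data·x̄)/τ₀ = (17.4760·1.292509 − 1.271676·17.8) / 0.020833 = -0.047946/0.020833 ≈ -2.3.

μ₀ = -2.3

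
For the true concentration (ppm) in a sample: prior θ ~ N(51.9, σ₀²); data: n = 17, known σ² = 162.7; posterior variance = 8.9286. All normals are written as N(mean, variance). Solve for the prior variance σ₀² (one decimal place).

σ₀² = 133.1

For the Normal–Normal model with known σ², precisions add: τ_n = τ₀ + n/σ².
So 1/σ₀² = 1/8.9286 − 17/162.7 = 0.112000 − 0.104487 = 0.007513.
Hence σ₀² = 1/0.007513 ≈ 133.1.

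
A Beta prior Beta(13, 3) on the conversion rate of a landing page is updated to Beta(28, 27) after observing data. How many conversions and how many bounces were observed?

15 conversions and 24 bounces

A Beta(α, β) prior with s successes and f failures in binomial data gives a Beta(α+s, β+f) posterior.
So s = 28 − 13 = 15 and f = 27 − 3 = 24.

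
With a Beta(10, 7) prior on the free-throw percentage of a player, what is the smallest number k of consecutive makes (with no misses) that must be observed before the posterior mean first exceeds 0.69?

k = 6

After k makes and 0 misses the posterior is Beta(10+k, 7), with mean (10+k)/(10+7+k).
Set (10+k)/(17+k) > 0.69 and solve: k > (0.69·17 − 10)/(1 − 0.69) = 5.581.
The smallest integer exceeding 5.581 is 6.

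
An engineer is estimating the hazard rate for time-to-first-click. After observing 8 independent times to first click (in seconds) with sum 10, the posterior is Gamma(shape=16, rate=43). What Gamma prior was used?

For an exponential likelihood with a Gamma(α, β) prior on the rate, n observations with total T give posterior Gamma(α+n, β+T).
So α = 16 − 8 = 8 and β = 43 − 10 = 33.

Gamma(shape=8, rate=33)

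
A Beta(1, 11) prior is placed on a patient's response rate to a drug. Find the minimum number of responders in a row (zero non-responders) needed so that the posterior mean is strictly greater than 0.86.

k = 67

After k responders and 0 non-responders the posterior is Beta(1+k, 11), with mean (1+k)/(1+11+k).
Set (1+k)/(12+k) > 0.86 and solve: k > (0.86·12 − 1)/(1 − 0.86) = 66.571.
The smallest integer exceeding 66.571 is 67, and checking k=67: (68)/(79) = 0.8608 > 0.86.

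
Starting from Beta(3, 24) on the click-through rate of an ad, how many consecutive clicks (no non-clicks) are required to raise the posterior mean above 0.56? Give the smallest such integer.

After k clicks and 0 non-clicks the posterior is Beta(3+k, 24), with mean (3+k)/(3+24+k).
Set (3+k)/(27+k) > 0.56 and solve: k > (0.56·27 − 3)/(1 − 0.56) = 27.545.
The smallest integer exceeding 27.545 is 28.

k = 28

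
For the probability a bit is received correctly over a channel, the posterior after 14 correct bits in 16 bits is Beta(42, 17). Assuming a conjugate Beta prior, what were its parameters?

Beta(28, 15)

A Beta(α, β) prior with s successes and f failures in binomial data gives a Beta(α+s, β+f) posterior.
So α = 42 − 14 = 28 and β = 17 − 2 = 15.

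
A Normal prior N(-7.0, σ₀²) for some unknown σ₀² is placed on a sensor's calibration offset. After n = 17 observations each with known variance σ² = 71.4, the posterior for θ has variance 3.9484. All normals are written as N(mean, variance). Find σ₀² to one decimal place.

Posterior precision equals prior precision plus data precision: 1/σ_n² = 1/σ₀² + n/σ².
So 1/σ₀² = 1/3.9484 − 17/71.4 = 0.253267 − 0.238095 = 0.015172.
Hence σ₀² = 1/0.015172 ≈ 65.9.

σ₀² = 65.9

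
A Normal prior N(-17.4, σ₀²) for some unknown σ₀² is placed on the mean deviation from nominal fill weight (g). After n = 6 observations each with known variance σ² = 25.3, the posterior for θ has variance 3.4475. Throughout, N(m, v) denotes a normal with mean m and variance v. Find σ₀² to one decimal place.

Posterior precision equals prior precision plus data precision: 1/σ_n² = 1/σ₀² + n/σ².
So 1/σ₀² = 1/3.4475 − 6/25.3 = 0.290065 − 0.237154 = 0.052911.
Hence σ₀² = 1/0.052911 ≈ 18.9.

σ₀² = 18.9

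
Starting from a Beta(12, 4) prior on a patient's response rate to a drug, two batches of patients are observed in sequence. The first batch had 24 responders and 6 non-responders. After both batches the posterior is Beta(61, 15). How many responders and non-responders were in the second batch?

Because Beta–binomial updating is additive in the counts, the combined data contributed (α_post−α_prior, β_post−β_prior) successes and failures.
Total across both batches: 61−12=49 responders, 15−4=11 non-responders.
Subtract the first batch: 49−24=25 responders and 11−6=5 non-responders.

25 responders and 5 non-responders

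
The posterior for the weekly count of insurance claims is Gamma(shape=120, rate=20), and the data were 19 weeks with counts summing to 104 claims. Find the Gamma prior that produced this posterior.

Gamma(shape=16, rate=1)

A Gamma(α, β) prior (rate parametrization) on a Poisson rate with n observations summing to S gives posterior Gamma(α+S, β+n).
So α = 120 − 104 = 16 and β = 20 − 19 = 1.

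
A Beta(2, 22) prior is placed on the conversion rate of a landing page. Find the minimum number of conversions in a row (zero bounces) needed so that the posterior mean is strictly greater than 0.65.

k = 39

After k conversions and 0 bounces the posterior is Beta(2+k, 22), with mean (2+k)/(2+22+k).
Set (2+k)/(24+k) > 0.65 and solve: k > (0.65·24 − 2)/(1 − 0.65) = 38.857.
The smallest integer exceeding 38.857 is 39.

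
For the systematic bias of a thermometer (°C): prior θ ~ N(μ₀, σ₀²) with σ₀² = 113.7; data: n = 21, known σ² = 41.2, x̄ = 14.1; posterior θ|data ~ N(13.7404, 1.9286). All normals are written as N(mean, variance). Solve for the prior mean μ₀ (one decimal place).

μ₀ = -7.1

The posterior mean is a precision-weighted average: μ_n = (τ₀μ₀ + τ_data·x̄)/(τ₀+τ_data), with τ₀=1/σ₀² and τ_data=n/σ².
Here τ₀ = 1/113.7 = 0.008795 and τ_data = 21/41.2 = 0.509709, so τ_n = 0.518504.
Rearranging for μ₀: μ₀ = (μ_n·τ_n − τ_data·x̄)/τ₀ = (13.7404·0.518504 − 0.509709·14.1) / 0.008795 = -0.062445/0.008795 ≈ -7.1.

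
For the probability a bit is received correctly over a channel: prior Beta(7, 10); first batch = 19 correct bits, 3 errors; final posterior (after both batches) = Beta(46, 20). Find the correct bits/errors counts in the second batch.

20 correct bits and 7 errors

Because Beta–binomial updating is additive in the counts, the combined data contributed (α_post−α_prior, β_post−β_prior) successes and failures.
Total across both batches: 46−7=39 correct bits, 20−10=10 errors.
Subtract the first batch: 39−19=20 correct bits and 10−3=7 errors.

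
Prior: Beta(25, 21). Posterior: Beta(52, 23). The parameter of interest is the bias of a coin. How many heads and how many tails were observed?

27 heads and 2 tails

Under Beta–binomial conjugacy the posterior parameters are (α+s, β+f).
So s = 52 − 25 = 27 and f = 23 − 21 = 2.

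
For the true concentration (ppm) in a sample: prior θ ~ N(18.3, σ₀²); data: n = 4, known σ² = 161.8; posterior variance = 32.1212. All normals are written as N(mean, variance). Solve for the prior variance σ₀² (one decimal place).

σ₀² = 156.0

For the Normal–Normal model with known σ², precisions add: τ_n = τ₀ + n/σ².
So 1/σ₀² = 1/32.1212 − 4/161.8 = 0.031132 − 0.024722 = 0.006410.
Hence σ₀² = 1/0.006410 ≈ 156.0.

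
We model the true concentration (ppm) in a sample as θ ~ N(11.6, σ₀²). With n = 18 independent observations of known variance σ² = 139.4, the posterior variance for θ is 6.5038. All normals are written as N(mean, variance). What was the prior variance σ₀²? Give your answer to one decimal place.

For the Normal–Normal model with known σ², precisions add: τ_n = τ₀ + n/σ².
So 1/σ₀² = 1/6.5038 − 18/139.4 = 0.153756 − 0.129125 = 0.024631.
Hence σ₀² = 1/0.024631 ≈ 40.6.

σ₀² = 40.6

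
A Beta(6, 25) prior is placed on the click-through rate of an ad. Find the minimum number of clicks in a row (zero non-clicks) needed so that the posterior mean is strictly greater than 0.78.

k = 83

After k clicks and 0 non-clicks the posterior is Beta(6+k, 25), with mean (6+k)/(6+25+k).
Set (6+k)/(31+k) > 0.78 and solve: k > (0.78·31 − 6)/(1 − 0.78) = 82.636.
The smallest integer exceeding 82.636 is 83, and checking k=83: (89)/(114) = 0.7807 > 0.78.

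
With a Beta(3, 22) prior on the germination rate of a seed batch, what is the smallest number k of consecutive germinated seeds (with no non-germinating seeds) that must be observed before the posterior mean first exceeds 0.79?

After k germinated seeds and 0 non-germinating seeds the posterior is Beta(3+k, 22), with mean (3+k)/(3+22+k).
Set (3+k)/(25+k) > 0.79 and solve: k > (0.79·25 − 3)/(1 − 0.79) = 79.762.
The smallest integer exceeding 79.762 is 80.

k = 80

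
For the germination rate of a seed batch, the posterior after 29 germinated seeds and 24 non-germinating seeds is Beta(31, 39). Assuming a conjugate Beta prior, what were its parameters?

Beta(2, 15)

Beta is conjugate to the binomial likelihood: posterior = Beta(a+s, b+f).
So a = 31 − 29 = 2 and b = 39 − 24 = 15.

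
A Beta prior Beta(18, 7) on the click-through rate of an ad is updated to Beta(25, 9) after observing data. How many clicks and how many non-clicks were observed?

A Beta(a, b) prior with s successes and f failures in binomial data gives a Beta(a+s, b+f) posterior.
So s = 25 − 18 = 7 and f = 9 − 7 = 2.

7 clicks and 2 non-clicks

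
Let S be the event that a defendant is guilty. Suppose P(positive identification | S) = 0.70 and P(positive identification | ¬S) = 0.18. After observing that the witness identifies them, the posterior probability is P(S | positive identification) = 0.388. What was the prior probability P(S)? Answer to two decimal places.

P(S) = 0.14

Bayes' rule in odds form gives O(S|E) = O(S)·[P(E|S)/P(E|¬S)], hence O(S) = O(S|E)/LR.
Posterior odds = 0.388/(1−0.388) = 0.6340. LR = 0.70/0.18 = 3.8889.
Prior odds = 0.6340/3.8889 = 0.1630, so P(S) = 0.1630/(1+0.1630) ≈ 0.14.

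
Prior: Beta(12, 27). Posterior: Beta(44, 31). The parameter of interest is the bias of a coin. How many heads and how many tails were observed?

Beta is conjugate to the binomial likelihood: posterior = Beta(a+s, b+f).
So s = 44 − 12 = 32 and f = 31 − 27 = 4.

32 heads and 4 tails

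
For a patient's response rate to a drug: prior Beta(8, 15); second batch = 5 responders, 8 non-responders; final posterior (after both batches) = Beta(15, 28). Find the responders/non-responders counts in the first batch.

Because Beta–binomial updating is additive in the counts, the combined data contributed (α_post−α_prior, β_post−β_prior) successes and failures.
Total across both batches: 15−8=7 responders, 28−15=13 non-responders.
Subtract the second batch: 7−5=2 responders and 13−8=5 non-responders.

2 responders and 5 non-responders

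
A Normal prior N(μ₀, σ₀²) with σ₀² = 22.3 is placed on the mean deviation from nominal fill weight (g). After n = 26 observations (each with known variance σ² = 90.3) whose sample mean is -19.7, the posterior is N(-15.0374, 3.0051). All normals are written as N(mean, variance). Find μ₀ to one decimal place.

The posterior mean is a precision-weighted average: μ_n = (τ₀μ₀ + τ_data·x̄)/(τ₀+τ_data), with τ₀=1/σ₀² and τ_data=n/σ².
Here τ₀ = 1/22.3 = 0.044843 and τ_data = 26/90.3 = 0.287929, so τ_n = 0.332772.
Rearranging for μ₀: μ₀ = (μ_n·τ_n − τ_data·x̄)/τ₀ = (-15.0374·0.332772 − 0.287929·-19.7) / 0.044843 = 0.668176/0.044843 ≈ 14.9.

μ₀ = 14.9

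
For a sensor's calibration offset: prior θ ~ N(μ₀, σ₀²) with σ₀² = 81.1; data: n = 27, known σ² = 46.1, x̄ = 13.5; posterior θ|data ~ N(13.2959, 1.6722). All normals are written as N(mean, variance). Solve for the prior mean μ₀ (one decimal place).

The posterior mean is a precision-weighted average: μ_n = (τ₀μ₀ + τ_data·x̄)/(τ₀+τ_data), with τ₀=1/σ₀² and τ_data=n/σ².
Here τ₀ = 1/81.1 = 0.012330 and τ_data = 27/46.1 = 0.585683, so τ_n = 0.598013.
Rearranging for μ₀: μ₀ = (μ_n·τ_n − τ_data·x̄)/τ₀ = (13.2959·0.598013 − 0.585683·13.5) / 0.012330 = 0.044401/0.012330 ≈ 3.6.

μ₀ = 3.6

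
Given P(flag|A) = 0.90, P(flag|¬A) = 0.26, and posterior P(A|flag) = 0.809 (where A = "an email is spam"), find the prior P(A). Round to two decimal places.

P(A) = 0.55

Bayes' rule in odds form gives O(A|E) = O(A)·[P(E|A)/P(E|¬A)], hence O(A) = O(A|E)/LR.
Posterior odds = 0.809/(1−0.809) = 4.2356. LR = 0.90/0.26 = 3.4615.
Prior odds = 4.2356/3.4615 = 1.2236, so P(A) = 1.2236/(1+1.2236) ≈ 0.55.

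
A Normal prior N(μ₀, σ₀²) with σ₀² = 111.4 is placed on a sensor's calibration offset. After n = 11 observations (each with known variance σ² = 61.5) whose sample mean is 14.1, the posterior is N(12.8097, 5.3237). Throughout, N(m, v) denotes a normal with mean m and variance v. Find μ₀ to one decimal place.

With known observation variance, the Normal–Normal posterior has precision τ_n = τ₀ + n/σ² and mean μ_n = (τ₀μ₀ + (n/σ²)x̄)/τ_n.
Here τ₀ = 1/111.4 = 0.008977 and τ_data = 11/61.5 = 0.178862, so τ_n = 0.187839.
Rearranging for μ₀: μ₀ = (μ_n·τ_n − τ_data·x̄)/τ₀ = (12.8097·0.187839 − 0.178862·14.1) / 0.008977 = -0.115793/0.008977 ≈ -12.9.

μ₀ = -12.9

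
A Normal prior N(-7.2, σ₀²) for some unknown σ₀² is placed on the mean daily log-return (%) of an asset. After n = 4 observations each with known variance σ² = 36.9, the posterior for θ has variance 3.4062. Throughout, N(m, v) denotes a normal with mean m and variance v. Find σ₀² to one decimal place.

Posterior precision equals prior precision plus data precision: 1/σ_n² = 1/σ₀² + n/σ².
So 1/σ₀² = 1/3.4062 − 4/36.9 = 0.293582 − 0.108401 = 0.185181.
Hence σ₀² = 1/0.185181 ≈ 5.4.

σ₀² = 5.4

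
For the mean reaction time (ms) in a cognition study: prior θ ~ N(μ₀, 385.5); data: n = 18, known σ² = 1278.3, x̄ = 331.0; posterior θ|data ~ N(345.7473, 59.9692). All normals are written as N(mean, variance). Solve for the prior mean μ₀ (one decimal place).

μ₀ = 425.8

With known observation variance, the Normal–Normal posterior has precision τ_n = τ₀ + n/σ² and mean μ_n = (τ₀μ₀ + (n/σ²)x̄)/τ_n.
Here τ₀ = 1/385.5 = 0.002594 and τ_data = 18/1278.3 = 0.014081, so τ_n = 0.016675.
Rearranging for μ₀: μ₀ = (μ_n·τ_n − τ_data·x̄)/τ₀ = (345.7473·0.016675 − 0.014081·331.0) / 0.002594 = 1.104525/0.002594 ≈ 425.8.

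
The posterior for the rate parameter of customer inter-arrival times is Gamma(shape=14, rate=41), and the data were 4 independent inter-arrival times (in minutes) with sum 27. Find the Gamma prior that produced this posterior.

Gamma–exponential conjugacy: posterior shape = α + n, posterior rate = β + Σtᵢ.
So α = 14 − 4 = 10 and β = 41 − 27 = 14.

Gamma(shape=10, rate=14)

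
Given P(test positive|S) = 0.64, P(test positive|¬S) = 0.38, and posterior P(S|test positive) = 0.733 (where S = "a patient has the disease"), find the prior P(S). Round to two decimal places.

P(S) = 0.62

In odds form, posterior odds = prior odds × likelihood ratio, so prior odds = posterior odds ÷ LR.
Posterior odds = 0.733/(1−0.733) = 2.7453. LR = 0.64/0.38 = 1.6842.
Prior odds = 2.7453/1.6842 = 1.6300, so P(S) = 1.6300/(1+1.6300) ≈ 0.62.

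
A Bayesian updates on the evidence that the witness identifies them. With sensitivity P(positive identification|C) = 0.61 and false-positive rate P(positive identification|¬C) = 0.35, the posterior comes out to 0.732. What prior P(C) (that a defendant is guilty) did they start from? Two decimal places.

P(C) = 0.61

Bayes' rule in odds form gives O(C|E) = O(C)·[P(E|C)/P(E|¬C)], hence O(C) = O(C|E)/LR.
Posterior odds = 0.732/(1−0.732) = 2.7313. LR = 0.61/0.35 = 1.7429.
Prior odds = 2.7313/1.7429 = 1.5671, so P(C) = 1.5671/(1+1.5671) ≈ 0.61.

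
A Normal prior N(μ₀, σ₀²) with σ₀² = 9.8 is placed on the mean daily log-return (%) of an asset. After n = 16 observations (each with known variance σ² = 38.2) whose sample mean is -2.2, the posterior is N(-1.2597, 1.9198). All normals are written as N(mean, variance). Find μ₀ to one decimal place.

With known observation variance, the Normal–Normal posterior has precision τ_n = τ₀ + n/σ² and mean μ_n = (τ₀μ₀ + (n/σ²)x̄)/τ_n.
Here τ₀ = 1/9.8 = 0.102041 and τ_data = 16/38.2 = 0.418848, so τ_n = 0.520889.
Rearranging for μ₀: μ₀ = (μ_n·τ_n − τ_data·x̄)/τ₀ = (-1.2597·0.520889 − 0.418848·-2.2) / 0.102041 = 0.265302/0.102041 ≈ 2.6.

μ₀ = 2.6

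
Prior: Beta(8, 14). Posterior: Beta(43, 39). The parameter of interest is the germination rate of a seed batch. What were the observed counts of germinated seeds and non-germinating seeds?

35 germinated seeds and 25 non-germinating seeds

Beta is conjugate to the binomial likelihood: posterior = Beta(a+s, b+f).
Match parameters: s=43−8=35, f=39−14=25.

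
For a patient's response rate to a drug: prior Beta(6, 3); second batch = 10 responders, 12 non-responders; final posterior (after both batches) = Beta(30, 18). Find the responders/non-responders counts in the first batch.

Sequential conjugate updates are equivalent to a single update on the pooled data, so total successes = posterior α − prior α and total failures = posterior β − prior β.
Total across both batches: 30−6=24 responders, 18−3=15 non-responders.
Subtract the second batch: 24−10=14 responders and 15−12=3 non-responders.

14 responders and 3 non-responders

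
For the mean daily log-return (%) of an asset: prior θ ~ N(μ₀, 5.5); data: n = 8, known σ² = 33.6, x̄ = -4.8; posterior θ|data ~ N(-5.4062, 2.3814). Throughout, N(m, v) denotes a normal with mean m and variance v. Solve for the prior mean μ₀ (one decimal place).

With known observation variance, the Normal–Normal posterior has precision τ_n = τ₀ + n/σ² and mean μ_n = (τ₀μ₀ + (n/σ²)x̄)/τ_n.
Here τ₀ = 1/5.5 = 0.181818 and τ_data = 8/33.6 = 0.238095, so τ_n = 0.419913.
Rearranging for μ₀: μ₀ = (μ_n·τ_n − τ_data·x̄)/τ₀ = (-5.4062·0.419913 − 0.238095·-4.8) / 0.181818 = -1.127278/0.181818 ≈ -6.2.

μ₀ = -6.2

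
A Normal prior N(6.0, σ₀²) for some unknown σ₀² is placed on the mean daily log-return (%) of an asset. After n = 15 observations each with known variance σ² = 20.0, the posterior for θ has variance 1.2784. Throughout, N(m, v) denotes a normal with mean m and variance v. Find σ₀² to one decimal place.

σ₀² = 31.0

For the Normal–Normal model with known σ², precisions add: τ_n = τ₀ + n/σ².
So 1/σ₀² = 1/1.2784 − 15/20.0 = 0.782228 − 0.750000 = 0.032228.
Hence σ₀² = 1/0.032228 ≈ 31.0.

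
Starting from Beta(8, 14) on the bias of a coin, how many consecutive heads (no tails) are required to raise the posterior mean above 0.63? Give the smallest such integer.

k = 16

After k heads and 0 tails the posterior is Beta(8+k, 14), with mean (8+k)/(8+14+k).
Set (8+k)/(22+k) > 0.63 and solve: k > (0.63·22 − 8)/(1 − 0.63) = 15.838.
The smallest integer exceeding 15.838 is 16.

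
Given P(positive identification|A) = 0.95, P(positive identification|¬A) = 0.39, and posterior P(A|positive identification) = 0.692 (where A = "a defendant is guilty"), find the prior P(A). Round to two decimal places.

P(A) = 0.48

Bayes' rule in odds form gives O(A|E) = O(A)·[P(E|A)/P(E|¬A)], hence O(A) = O(A|E)/LR.
Posterior odds = 0.692/(1−0.692) = 2.2468. LR = 0.95/0.39 = 2.4359.
Prior odds = 2.2468/2.4359 = 0.9224, so P(A) = 0.9224/(1+0.9224) ≈ 0.48.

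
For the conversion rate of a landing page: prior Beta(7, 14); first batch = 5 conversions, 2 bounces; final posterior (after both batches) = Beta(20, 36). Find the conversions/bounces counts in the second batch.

Because Beta–binomial updating is additive in the counts, the combined data contributed (α_post−α_prior, β_post−β_prior) successes and failures.
Total across both batches: 20−7=13 conversions, 36−14=22 bounces.
Subtract the first batch: 13−5=8 conversions and 22−2=20 bounces.

8 conversions and 20 bounces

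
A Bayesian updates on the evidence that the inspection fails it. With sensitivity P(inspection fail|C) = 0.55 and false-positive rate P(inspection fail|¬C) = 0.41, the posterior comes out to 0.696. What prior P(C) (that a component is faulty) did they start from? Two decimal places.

Bayes' rule in odds form gives O(C|E) = O(C)·[P(E|C)/P(E|¬C)], hence O(C) = O(C|E)/LR.
Posterior odds = 0.696/(1−0.696) = 2.2895. LR = 0.55/0.41 = 1.3415.
Prior odds = 2.2895/1.3415 = 1.7067, so P(C) = 1.7067/(1+1.7067) ≈ 0.63.

P(C) = 0.63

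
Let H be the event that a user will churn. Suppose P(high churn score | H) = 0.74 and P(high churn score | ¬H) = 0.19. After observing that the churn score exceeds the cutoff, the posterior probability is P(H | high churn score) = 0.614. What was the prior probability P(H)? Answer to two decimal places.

In odds form, posterior odds = prior odds × likelihood ratio, so prior odds = posterior odds ÷ LR.
Posterior odds = 0.614/(1−0.614) = 1.5907. LR = 0.74/0.19 = 3.8947.
Prior odds = 1.5907/3.8947 = 0.4084, so P(H) = 0.4084/(1+0.4084) ≈ 0.29.

P(H) = 0.29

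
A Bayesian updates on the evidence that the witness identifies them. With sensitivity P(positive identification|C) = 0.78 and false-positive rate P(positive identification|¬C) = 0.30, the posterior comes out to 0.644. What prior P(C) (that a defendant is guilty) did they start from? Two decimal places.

P(C) = 0.41

Bayes' rule in odds form gives O(C|E) = O(C)·[P(E|C)/P(E|¬C)], hence O(C) = O(C|E)/LR.
Posterior odds = 0.644/(1−0.644) = 1.8090. LR = 0.78/0.30 = 2.6000.
Prior odds = 1.8090/2.6000 = 0.6958, so P(C) = 0.6958/(1+0.6958) ≈ 0.41.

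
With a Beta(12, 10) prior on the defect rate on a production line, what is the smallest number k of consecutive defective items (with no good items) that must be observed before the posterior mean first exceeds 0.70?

k = 12

After k defective items and 0 good items the posterior is Beta(12+k, 10), with mean (12+k)/(12+10+k).
Set (12+k)/(22+k) > 0.70 and solve: k > (0.70·22 − 12)/(1 − 0.70) = 11.333.
The smallest integer exceeding 11.333 is 12, and checking k=12: (24)/(34) = 0.7059 > 0.70.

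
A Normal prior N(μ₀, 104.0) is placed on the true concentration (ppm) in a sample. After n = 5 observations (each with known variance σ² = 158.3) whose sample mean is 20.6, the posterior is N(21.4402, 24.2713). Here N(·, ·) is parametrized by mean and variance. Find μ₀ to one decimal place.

With known observation variance, the Normal–Normal posterior has precision τ_n = τ₀ + n/σ² and mean μ_n = (τ₀μ₀ + (n/σ²)x̄)/τ_n.
Here τ₀ = 1/104.0 = 0.009615 and τ_data = 5/158.3 = 0.031586, so τ_n = 0.041201.
Rearranging for μ₀: μ₀ = (μ_n·τ_n − τ_data·x̄)/τ₀ = (21.4402·0.041201 − 0.031586·20.6) / 0.009615 = 0.232686/0.009615 ≈ 24.2.

μ₀ = 24.2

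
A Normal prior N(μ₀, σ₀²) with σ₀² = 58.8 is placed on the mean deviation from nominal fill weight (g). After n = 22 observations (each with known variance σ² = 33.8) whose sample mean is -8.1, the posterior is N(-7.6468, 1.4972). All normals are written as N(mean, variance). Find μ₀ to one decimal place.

μ₀ = 9.7

With known observation variance, the Normal–Normal posterior has precision τ_n = τ₀ + n/σ² and mean μ_n = (τ₀μ₀ + (n/σ²)x̄)/τ_n.
Here τ₀ = 1/58.8 = 0.017007 and τ_data = 22/33.8 = 0.650888, so τ_n = 0.667895.
Rearranging for μ₀: μ₀ = (μ_n·τ_n − τ_data·x̄)/τ₀ = (-7.6468·0.667895 − 0.650888·-8.1) / 0.017007 = 0.164933/0.017007 ≈ 9.7.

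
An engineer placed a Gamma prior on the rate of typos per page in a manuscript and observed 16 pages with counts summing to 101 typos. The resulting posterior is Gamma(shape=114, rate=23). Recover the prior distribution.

Gamma(shape=13, rate=7)

Gamma–Poisson conjugacy: posterior shape = α + Σxᵢ, posterior rate = β + n.
So α = 114 − 101 = 13 and β = 23 − 16 = 7.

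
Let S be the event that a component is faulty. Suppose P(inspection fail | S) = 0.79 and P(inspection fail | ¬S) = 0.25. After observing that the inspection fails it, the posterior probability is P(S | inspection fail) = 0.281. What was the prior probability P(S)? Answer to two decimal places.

P(S) = 0.11

In odds form, posterior odds = prior odds × likelihood ratio, so prior odds = posterior odds ÷ LR.
Posterior odds = 0.281/(1−0.281) = 0.3908. LR = 0.79/0.25 = 3.1600.
Prior odds = 0.3908/3.1600 = 0.1237, so P(S) = 0.1237/(1+0.1237) ≈ 0.11.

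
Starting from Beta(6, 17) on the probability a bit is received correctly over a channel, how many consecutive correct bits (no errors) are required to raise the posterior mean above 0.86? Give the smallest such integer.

After k correct bits and 0 errors the posterior is Beta(6+k, 17), with mean (6+k)/(6+17+k).
Set (6+k)/(23+k) > 0.86 and solve: k > (0.86·23 − 6)/(1 − 0.86) = 98.429.
The smallest integer exceeding 98.429 is 99, and checking k=99: (105)/(122) = 0.8607 > 0.86.

k = 99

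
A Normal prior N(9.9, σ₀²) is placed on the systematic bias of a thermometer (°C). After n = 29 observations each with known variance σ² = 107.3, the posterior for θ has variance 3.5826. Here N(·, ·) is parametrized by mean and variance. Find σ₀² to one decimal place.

σ₀² = 112.9

For the Normal–Normal model with known σ², precisions add: τ_n = τ₀ + n/σ².
So 1/σ₀² = 1/3.5826 − 29/107.3 = 0.279127 − 0.270270 = 0.008857.
Hence σ₀² = 1/0.008857 ≈ 112.9.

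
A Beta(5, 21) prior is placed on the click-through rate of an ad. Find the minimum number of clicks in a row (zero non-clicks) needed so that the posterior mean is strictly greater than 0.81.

After k clicks and 0 non-clicks the posterior is Beta(5+k, 21), with mean (5+k)/(5+21+k).
Set (5+k)/(26+k) > 0.81 and solve: k > (0.81·26 − 5)/(1 − 0.81) = 84.526.
The smallest integer exceeding 84.526 is 85.

k = 85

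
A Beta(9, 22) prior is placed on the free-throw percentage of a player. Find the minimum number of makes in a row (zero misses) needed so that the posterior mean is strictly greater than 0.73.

k = 51

After k makes and 0 misses the posterior is Beta(9+k, 22), with mean (9+k)/(9+22+k).
Set (9+k)/(31+k) > 0.73 and solve: k > (0.73·31 − 9)/(1 − 0.73) = 50.481.
The smallest integer exceeding 50.481 is 51, and checking k=51: (60)/(82) = 0.7317 > 0.73.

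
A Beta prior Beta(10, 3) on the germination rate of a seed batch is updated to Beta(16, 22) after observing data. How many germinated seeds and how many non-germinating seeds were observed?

6 germinated seeds and 19 non-germinating seeds

A Beta(a, b) prior with s successes and f failures in binomial data gives a Beta(a+s, b+f) posterior.
So s = 16 − 10 = 6 and f = 22 − 3 = 19.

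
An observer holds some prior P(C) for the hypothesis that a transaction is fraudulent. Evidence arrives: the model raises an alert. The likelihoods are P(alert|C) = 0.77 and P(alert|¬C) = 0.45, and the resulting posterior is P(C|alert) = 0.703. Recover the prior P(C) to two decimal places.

Bayes' rule in odds form gives O(C|E) = O(C)·[P(E|C)/P(E|¬C)], hence O(C) = O(C|E)/LR.
Posterior odds = 0.703/(1−0.703) = 2.3670. LR = 0.77/0.45 = 1.7111.
Prior odds = 2.3670/1.7111 = 1.3833, so P(C) = 1.3833/(1+1.3833) ≈ 0.58.

P(C) = 0.58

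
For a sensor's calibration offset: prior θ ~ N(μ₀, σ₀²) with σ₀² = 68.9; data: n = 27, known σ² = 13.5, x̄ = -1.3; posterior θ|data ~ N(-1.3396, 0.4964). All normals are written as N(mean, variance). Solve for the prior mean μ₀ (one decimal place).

With known observation variance, the Normal–Normal posterior has precision τ_n = τ₀ + n/σ² and mean μ_n = (τ₀μ₀ + (n/σ²)x̄)/τ_n.
Here τ₀ = 1/68.9 = 0.014514 and τ_data = 27/13.5 = 2.000000, so τ_n = 2.014514.
Rearranging for μ₀: μ₀ = (μ_n·τ_n − τ_data·x̄)/τ₀ = (-1.3396·2.014514 − 2.000000·-1.3) / 0.014514 = -0.098643/0.014514 ≈ -6.8.

μ₀ = -6.8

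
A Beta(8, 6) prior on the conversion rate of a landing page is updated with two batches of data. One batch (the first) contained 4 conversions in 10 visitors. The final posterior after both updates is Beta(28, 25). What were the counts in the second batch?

16 conversions and 13 bounces

Sequential conjugate updates are equivalent to a single update on the pooled data, so total successes = posterior α − prior α and total failures = posterior β − prior β.
Total across both batches: 28−8=20 conversions, 25−6=19 bounces.
Subtract the first batch: 20−4=16 conversions and 19−6=13 bounces.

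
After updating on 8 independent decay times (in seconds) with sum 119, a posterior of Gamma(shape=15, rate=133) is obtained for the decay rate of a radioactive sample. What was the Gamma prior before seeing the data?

Gamma(shape=7, rate=14)

Gamma–exponential conjugacy: posterior shape = α + n, posterior rate = β + Σtᵢ.
So α = 15 − 8 = 7 and β = 133 − 119 = 14.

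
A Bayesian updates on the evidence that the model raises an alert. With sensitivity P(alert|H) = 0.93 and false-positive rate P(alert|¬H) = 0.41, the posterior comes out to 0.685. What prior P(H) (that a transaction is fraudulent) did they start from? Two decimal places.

In odds form, posterior odds = prior odds × likelihood ratio, so prior odds = posterior odds ÷ LR.
Posterior odds = 0.685/(1−0.685) = 2.1746. LR = 0.93/0.41 = 2.2683.
Prior odds = 2.1746/2.2683 = 0.9587, so P(H) = 0.9587/(1+0.9587) ≈ 0.49.

P(H) = 0.49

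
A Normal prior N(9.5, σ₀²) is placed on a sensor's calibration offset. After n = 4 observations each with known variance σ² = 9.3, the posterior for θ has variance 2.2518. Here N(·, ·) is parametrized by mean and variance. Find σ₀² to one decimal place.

σ₀² = 71.5

Posterior precision equals prior precision plus data precision: 1/σ_n² = 1/σ₀² + n/σ².
So 1/σ₀² = 1/2.2518 − 4/9.3 = 0.444089 − 0.430108 = 0.013981.
Hence σ₀² = 1/0.013981 ≈ 71.5.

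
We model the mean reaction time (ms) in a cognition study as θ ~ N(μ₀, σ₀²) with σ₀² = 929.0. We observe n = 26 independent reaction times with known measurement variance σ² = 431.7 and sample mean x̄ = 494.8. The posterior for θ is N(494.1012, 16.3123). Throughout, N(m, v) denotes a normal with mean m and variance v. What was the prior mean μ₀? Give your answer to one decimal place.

μ₀ = 455.0

The posterior mean is a precision-weighted average: μ_n = (τ₀μ₀ + τ_data·x̄)/(τ₀+τ_data), with τ₀=1/σ₀² and τ_data=n/σ².
Here τ₀ = 1/929.0 = 0.001076 and τ_data = 26/431.7 = 0.060227, so τ_n = 0.061303.
Rearranging for μ₀: μ₀ = (μ_n·τ_n − τ_data·x̄)/τ₀ = (494.1012·0.061303 − 0.060227·494.8) / 0.001076 = 0.489566/0.001076 ≈ 455.0.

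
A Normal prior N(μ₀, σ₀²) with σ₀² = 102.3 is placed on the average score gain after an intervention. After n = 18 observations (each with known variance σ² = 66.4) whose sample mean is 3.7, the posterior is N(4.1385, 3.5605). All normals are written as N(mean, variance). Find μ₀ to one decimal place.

μ₀ = 16.3

The posterior mean is a precision-weighted average: μ_n = (τ₀μ₀ + τ_data·x̄)/(τ₀+τ_data), with τ₀=1/σ₀² and τ_data=n/σ².
Here τ₀ = 1/102.3 = 0.009775 and τ_data = 18/66.4 = 0.271084, so τ_n = 0.280859.
Rearranging for μ₀: μ₀ = (μ_n·τ_n − τ_data·x̄)/τ₀ = (4.1385·0.280859 − 0.271084·3.7) / 0.009775 = 0.159324/0.009775 ≈ 16.3.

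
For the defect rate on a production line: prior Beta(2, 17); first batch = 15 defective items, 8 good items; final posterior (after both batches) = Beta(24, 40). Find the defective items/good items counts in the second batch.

Sequential conjugate updates are equivalent to a single update on the pooled data, so total successes = posterior α − prior α and total failures = posterior β − prior β.
Total across both batches: 24−2=22 defective items, 40−17=23 good items.
Subtract the first batch: 22−15=7 defective items and 23−8=15 good items.

7 defective items and 15 good items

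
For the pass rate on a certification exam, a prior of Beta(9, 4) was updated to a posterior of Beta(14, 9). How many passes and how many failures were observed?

5 passes and 5 failures

Beta is conjugate to the binomial likelihood: posterior = Beta(α+s, β+f).
So s = 14 − 9 = 5 and f = 9 − 4 = 5.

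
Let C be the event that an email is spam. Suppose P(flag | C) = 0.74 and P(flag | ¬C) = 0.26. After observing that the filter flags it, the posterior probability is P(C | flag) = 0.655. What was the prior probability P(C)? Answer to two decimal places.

Bayes' rule in odds form gives O(C|E) = O(C)·[P(E|C)/P(E|¬C)], hence O(C) = O(C|E)/LR.
Posterior odds = 0.655/(1−0.655) = 1.8986. LR = 0.74/0.26 = 2.8462.
Prior odds = 1.8986/2.8462 = 0.6671, so P(C) = 0.6671/(1+0.6671) ≈ 0.40.

P(C) = 0.40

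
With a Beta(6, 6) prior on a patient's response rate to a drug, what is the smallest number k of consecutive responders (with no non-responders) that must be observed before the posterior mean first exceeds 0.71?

k = 9

After k responders and 0 non-responders the posterior is Beta(6+k, 6), with mean (6+k)/(6+6+k).
Set (6+k)/(12+k) > 0.71 and solve: k > (0.71·12 − 6)/(1 − 0.71) = 8.690.
The smallest integer exceeding 8.690 is 9, and checking k=9: (15)/(21) = 0.7143 > 0.71.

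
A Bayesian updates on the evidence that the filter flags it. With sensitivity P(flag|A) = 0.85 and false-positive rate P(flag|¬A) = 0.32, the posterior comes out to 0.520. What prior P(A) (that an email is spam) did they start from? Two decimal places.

P(A) = 0.29

Bayes' rule in odds form gives O(A|E) = O(A)·[P(E|A)/P(E|¬A)], hence O(A) = O(A|E)/LR.
Posterior odds = 0.520/(1−0.520) = 1.0833. LR = 0.85/0.32 = 2.6562.
Prior odds = 1.0833/2.6562 = 0.4078, so P(A) = 0.4078/(1+0.4078) ≈ 0.29.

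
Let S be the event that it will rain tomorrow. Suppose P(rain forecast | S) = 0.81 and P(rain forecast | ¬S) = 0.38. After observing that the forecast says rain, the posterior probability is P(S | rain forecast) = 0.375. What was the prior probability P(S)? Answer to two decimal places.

P(S) = 0.22

In odds form, posterior odds = prior odds × likelihood ratio, so prior odds = posterior odds ÷ LR.
Posterior odds = 0.375/(1−0.375) = 0.6000. LR = 0.81/0.38 = 2.1316.
Prior odds = 0.6000/2.1316 = 0.2815, so P(S) = 0.2815/(1+0.2815) ≈ 0.22.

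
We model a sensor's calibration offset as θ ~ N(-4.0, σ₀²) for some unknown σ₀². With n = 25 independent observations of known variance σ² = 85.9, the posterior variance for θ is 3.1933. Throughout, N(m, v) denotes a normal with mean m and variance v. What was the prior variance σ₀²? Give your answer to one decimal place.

Posterior precision equals prior precision plus data precision: 1/σ_n² = 1/σ₀² + n/σ².
So 1/σ₀² = 1/3.1933 − 25/85.9 = 0.313156 − 0.291036 = 0.022120.
Hence σ₀² = 1/0.022120 ≈ 45.2.

σ₀² = 45.2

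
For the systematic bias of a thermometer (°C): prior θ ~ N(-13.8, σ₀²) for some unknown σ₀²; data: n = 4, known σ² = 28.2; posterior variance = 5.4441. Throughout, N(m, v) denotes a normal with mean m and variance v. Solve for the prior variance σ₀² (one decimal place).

σ₀² = 23.9

For the Normal–Normal model with known σ², precisions add: τ_n = τ₀ + n/σ².
So 1/σ₀² = 1/5.4441 − 4/28.2 = 0.183685 − 0.141844 = 0.041841.
Hence σ₀² = 1/0.041841 ≈ 23.9.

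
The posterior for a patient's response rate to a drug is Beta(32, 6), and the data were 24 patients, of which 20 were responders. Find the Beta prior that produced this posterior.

Beta(12, 2)

Under Beta–binomial conjugacy the posterior parameters are (α+s, β+f).
So α = 32 − 20 = 12 and β = 6 − 4 = 2.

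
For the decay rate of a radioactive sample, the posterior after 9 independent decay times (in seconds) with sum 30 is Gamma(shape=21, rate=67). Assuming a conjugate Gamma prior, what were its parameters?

Gamma–exponential conjugacy: posterior shape = α + n, posterior rate = β + Σtᵢ.
So α = 21 − 9 = 12 and β = 67 − 30 = 37.

Gamma(shape=12, rate=37)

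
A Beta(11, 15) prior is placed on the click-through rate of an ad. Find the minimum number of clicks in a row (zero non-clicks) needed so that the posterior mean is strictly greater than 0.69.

k = 23

After k clicks and 0 non-clicks the posterior is Beta(11+k, 15), with mean (11+k)/(11+15+k).
Set (11+k)/(26+k) > 0.69 and solve: k > (0.69·26 − 11)/(1 − 0.69) = 22.387.
The smallest integer exceeding 22.387 is 23, and checking k=23: (34)/(49) = 0.6939 > 0.69.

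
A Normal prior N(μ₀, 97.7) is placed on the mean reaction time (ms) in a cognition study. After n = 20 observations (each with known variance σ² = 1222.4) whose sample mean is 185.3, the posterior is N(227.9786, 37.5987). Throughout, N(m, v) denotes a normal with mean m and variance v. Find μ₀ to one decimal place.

With known observation variance, the Normal–Normal posterior has precision τ_n = τ₀ + n/σ² and mean μ_n = (τ₀μ₀ + (n/σ²)x̄)/τ_n.
Here τ₀ = 1/97.7 = 0.010235 and τ_data = 20/1222.4 = 0.016361, so τ_n = 0.026596.
Rearranging for μ₀: μ₀ = (μ_n·τ_n − τ_data·x̄)/τ₀ = (227.9786·0.026596 − 0.016361·185.3) / 0.010235 = 3.031626/0.010235 ≈ 296.2.

μ₀ = 296.2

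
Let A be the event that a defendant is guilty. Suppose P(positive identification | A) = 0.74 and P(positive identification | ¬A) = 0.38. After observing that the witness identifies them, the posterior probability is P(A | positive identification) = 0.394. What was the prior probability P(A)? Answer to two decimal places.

Bayes' rule in odds form gives O(A|E) = O(A)·[P(E|A)/P(E|¬A)], hence O(A) = O(A|E)/LR.
Posterior odds = 0.394/(1−0.394) = 0.6502. LR = 0.74/0.38 = 1.9474.
Prior odds = 0.6502/1.9474 = 0.3339, so P(A) = 0.3339/(1+0.3339) ≈ 0.25.

P(A) = 0.25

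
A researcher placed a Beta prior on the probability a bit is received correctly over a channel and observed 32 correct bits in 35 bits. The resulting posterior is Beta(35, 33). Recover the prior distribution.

Under Beta–binomial conjugacy the posterior parameters are (a+s, b+f).
So a = 35 − 32 = 3 and b = 33 − 3 = 30.

Beta(3, 30)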